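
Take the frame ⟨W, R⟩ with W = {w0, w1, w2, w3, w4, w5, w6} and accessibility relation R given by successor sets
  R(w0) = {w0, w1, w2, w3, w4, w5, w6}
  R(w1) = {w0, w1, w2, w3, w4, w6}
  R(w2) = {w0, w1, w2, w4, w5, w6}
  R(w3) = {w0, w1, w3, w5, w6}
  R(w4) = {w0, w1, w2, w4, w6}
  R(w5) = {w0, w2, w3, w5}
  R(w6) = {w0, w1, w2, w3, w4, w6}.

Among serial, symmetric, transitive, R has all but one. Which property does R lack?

transitive

Serial: yes — every world has a successor (e.g. w0 R w0).
Symmetric: yes — every pair in R has its reverse in R.
Transitive: no — w1 R w0 and w0 R w5, but not w1 R w5.
Only transitive fails.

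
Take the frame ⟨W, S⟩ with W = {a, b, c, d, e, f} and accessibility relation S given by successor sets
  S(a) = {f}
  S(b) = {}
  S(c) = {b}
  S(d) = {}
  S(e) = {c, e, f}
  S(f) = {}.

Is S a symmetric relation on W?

No

Symmetric: no — a S f but not f S a.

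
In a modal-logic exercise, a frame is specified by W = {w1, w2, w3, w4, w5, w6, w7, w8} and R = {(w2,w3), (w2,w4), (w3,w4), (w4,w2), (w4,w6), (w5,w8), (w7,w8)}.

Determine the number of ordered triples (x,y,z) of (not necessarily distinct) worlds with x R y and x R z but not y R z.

Enumerating: (w2,w3,w3), (w2,w4,w3), (w2,w4,w4), (w3,w4,w4), (w4,w2,w2), (w4,w2,w6), (w4,w6,w2), (w4,w6,w6), (w5,w8,w8), (w7,w8,w8).

10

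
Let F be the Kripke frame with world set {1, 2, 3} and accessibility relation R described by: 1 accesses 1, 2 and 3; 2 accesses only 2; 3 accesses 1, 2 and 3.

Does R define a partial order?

No

Reflexive: yes — every world is R-related to itself.
Transitive: yes — every two-step R-path is closed by a direct edge.
Antisymmetric: no — 1 R 3 and 3 R 1 with 1 ≠ 3.
So R is not a partial order.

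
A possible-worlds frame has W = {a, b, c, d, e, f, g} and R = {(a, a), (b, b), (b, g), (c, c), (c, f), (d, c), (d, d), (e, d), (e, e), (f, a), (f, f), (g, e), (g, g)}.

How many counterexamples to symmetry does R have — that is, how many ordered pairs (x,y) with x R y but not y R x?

6

Enumerating: (b,g), (c,f), (d,c), (e,d), (f,a), (g,e).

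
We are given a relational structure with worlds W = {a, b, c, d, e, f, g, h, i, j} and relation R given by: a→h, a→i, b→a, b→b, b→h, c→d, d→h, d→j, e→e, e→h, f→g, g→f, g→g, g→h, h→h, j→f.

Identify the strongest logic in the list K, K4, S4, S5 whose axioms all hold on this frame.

K

Transitive (axiom 4): no — b R a and a R i, but not b R i.
Reflexive (axiom T): no — a is not related to itself.
Euclidean (axiom 5): no — a R h and a R i, but not h R i.
So F validates K; K4 would additionally require R to be transitive. The strongest is K.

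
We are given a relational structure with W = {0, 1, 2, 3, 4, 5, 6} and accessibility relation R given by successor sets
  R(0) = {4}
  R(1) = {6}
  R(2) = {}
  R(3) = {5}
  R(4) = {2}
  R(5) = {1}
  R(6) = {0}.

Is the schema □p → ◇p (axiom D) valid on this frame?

Axiom D corresponds to the accessibility relation being serial.
Serial: no — 2 has no R-successor.

No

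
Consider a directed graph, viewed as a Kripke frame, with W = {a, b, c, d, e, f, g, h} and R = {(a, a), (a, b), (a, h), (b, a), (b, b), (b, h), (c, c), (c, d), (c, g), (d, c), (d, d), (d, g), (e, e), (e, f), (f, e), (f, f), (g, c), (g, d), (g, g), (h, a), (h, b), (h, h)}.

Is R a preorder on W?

Reflexive: yes — every world is R-related to itself.
Transitive: yes — every two-step R-path is closed by a direct edge.
So R is a preorder.

Yes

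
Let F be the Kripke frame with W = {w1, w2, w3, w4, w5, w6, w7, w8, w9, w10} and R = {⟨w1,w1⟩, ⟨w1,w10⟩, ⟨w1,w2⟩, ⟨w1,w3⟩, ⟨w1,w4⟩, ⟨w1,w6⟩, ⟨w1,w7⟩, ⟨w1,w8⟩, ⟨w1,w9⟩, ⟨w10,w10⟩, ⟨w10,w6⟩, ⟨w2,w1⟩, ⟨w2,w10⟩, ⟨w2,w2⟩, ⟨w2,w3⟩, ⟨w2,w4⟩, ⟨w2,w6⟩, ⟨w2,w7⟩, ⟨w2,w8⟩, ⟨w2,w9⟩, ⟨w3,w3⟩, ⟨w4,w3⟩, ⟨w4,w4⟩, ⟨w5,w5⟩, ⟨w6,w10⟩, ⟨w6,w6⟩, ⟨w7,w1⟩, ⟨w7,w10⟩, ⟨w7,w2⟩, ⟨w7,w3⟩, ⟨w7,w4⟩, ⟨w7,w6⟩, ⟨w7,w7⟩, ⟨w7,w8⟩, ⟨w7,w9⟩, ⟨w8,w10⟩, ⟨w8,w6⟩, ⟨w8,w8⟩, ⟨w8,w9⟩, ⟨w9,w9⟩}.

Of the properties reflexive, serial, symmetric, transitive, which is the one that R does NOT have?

symmetric

Reflexive: yes — every world is R-related to itself.
Serial: yes — every world has a successor (e.g. w1 R w1).
Symmetric: no — w1 R w10 but not w10 R w1.
Transitive: yes — every two-step R-path is closed by a direct edge.
Only symmetric fails.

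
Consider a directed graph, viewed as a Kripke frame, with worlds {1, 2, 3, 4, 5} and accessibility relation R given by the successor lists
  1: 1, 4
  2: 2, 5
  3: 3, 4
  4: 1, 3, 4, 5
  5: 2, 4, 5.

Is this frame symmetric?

Symmetric: yes — every pair in R has its reverse in R.

Yes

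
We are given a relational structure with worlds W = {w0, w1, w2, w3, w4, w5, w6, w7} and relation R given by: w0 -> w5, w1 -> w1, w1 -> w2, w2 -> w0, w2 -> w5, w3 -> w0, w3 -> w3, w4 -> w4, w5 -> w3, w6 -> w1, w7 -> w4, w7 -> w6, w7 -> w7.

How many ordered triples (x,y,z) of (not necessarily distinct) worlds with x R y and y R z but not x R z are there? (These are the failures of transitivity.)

Enumerating: (w0,w5,w3), (w1,w2,w0), (w1,w2,w5), (w2,w5,w3), (w3,w0,w5), (w5,w3,w0), (w6,w1,w2), (w7,w6,w1).

8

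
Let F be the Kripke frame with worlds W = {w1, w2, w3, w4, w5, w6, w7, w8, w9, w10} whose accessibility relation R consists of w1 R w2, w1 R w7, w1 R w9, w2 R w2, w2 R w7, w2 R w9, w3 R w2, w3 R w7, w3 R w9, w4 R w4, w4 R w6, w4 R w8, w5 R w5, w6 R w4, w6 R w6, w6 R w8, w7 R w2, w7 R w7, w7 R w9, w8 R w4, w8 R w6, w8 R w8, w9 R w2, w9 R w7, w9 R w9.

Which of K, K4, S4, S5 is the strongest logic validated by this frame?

K4

Transitive (axiom 4): yes — every two-step R-path is closed by a direct edge.
Reflexive (axiom T): no — w1 is not related to itself.
Euclidean (axiom 5): yes — any two successors of a common world are R-related.
So F validates K, K4; S4 would additionally require R to be reflexive. The strongest is K4.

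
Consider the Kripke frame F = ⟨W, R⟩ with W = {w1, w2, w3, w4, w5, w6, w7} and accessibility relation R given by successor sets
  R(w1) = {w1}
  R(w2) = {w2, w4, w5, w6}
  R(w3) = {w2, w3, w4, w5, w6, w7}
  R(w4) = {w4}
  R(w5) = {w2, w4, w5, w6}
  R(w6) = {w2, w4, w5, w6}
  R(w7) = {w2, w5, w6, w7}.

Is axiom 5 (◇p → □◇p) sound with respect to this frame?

By correspondence theory, 5 is valid on a frame iff R is Euclidean.
Euclidean: no — w2 R w4 and w2 R w5, but not w4 R w5.

No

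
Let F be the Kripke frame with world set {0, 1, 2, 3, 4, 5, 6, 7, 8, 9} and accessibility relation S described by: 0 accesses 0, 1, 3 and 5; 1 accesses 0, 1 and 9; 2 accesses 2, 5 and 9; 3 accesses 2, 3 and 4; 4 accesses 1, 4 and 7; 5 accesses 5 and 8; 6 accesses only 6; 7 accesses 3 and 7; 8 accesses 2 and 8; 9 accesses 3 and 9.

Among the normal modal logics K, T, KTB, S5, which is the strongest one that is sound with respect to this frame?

Reflexive (axiom T): yes — every world is S-related to itself.
Symmetric (axiom B): no — 0 S 3 but not 3 S 0.
Euclidean (axiom 5): no — 0 S 1 and 0 S 3, but not 1 S 3.
So F validates K, T; KTB would additionally require S to be symmetric. The strongest is T.

T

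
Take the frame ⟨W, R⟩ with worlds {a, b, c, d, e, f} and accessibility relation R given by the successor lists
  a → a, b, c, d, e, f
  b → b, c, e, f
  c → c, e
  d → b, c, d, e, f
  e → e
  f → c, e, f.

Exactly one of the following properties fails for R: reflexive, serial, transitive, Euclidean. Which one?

Reflexive: yes — every world is R-related to itself.
Serial: yes — every world has a successor (e.g. a R a).
Transitive: yes — every two-step R-path is closed by a direct edge.
Euclidean: no — a R b and a R d, but not b R d.
Only Euclidean fails.

Euclidean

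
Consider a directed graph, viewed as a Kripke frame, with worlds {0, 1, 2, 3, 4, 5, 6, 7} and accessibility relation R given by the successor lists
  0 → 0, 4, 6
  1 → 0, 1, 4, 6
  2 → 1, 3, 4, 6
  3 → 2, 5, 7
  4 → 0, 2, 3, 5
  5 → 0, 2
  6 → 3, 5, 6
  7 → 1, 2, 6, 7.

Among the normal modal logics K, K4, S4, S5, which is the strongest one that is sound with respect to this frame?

K

Transitive (axiom 4): no — 0 R 4 and 4 R 2, but not 0 R 2.
Reflexive (axiom T): no — 2 is not related to itself.
Euclidean (axiom 5): no — 0 R 4 and 0 R 6, but not 4 R 6.
So F validates K; K4 would additionally require R to be transitive. The strongest is K.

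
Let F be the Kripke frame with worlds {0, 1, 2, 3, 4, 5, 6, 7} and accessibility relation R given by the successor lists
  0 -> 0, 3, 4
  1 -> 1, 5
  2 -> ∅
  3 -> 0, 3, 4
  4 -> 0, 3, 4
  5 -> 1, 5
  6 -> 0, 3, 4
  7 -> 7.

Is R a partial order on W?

Reflexive: no — 2 is not related to itself.
Transitive: yes — every two-step R-path is closed by a direct edge.
Antisymmetric: no — 0 R 3 and 3 R 0 with 0 ≠ 3.
So R is not a partial order.

No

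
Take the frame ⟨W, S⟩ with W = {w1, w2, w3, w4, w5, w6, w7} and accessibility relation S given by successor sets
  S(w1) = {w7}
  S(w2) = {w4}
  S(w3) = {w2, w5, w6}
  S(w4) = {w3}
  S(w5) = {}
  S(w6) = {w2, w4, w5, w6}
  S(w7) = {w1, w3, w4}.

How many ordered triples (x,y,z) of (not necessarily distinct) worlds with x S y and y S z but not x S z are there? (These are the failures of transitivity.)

Enumerating: (w1,w7,w1), (w1,w7,w3), (w1,w7,w4), (w2,w4,w3), (w3,w2,w4), (w3,w6,w4), (w4,w3,w2), (w4,w3,w5), (w4,w3,w6), (w6,w4,w3), (w7,w1,w7), (w7,w3,w2), (w7,w3,w5), (w7,w3,w6).

14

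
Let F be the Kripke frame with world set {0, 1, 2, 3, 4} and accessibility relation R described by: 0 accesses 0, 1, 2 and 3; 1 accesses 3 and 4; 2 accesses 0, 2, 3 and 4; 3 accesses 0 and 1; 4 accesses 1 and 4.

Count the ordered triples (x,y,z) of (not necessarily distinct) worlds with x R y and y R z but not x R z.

13

Enumerating: (0,1,4), (0,2,4), (1,3,0), (1,3,1), (1,4,1), (2,0,1), (2,3,1), (2,4,1), (3,0,2), (3,0,3), (3,1,3), (3,1,4), (4,1,3).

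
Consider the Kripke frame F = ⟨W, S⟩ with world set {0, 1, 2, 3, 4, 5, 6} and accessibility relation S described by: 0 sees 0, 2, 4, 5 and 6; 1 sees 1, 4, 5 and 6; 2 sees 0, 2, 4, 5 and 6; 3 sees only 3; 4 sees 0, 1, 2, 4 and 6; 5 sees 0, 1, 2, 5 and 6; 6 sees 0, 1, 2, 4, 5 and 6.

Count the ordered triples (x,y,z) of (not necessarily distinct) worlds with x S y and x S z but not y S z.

20

Enumerating: (0,4,5), (0,5,4), (1,4,5), (1,5,4), (2,4,5), (2,5,4), (4,0,1), (4,1,0), (4,1,2), (4,2,1), (5,0,1), (5,1,0), … and 8 more.
Total: 20.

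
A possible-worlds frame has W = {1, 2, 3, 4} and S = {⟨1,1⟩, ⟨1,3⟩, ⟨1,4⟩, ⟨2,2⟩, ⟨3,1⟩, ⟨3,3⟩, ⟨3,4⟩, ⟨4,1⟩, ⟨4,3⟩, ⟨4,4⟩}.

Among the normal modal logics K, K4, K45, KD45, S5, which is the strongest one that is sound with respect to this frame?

Transitive (axiom 4): yes — every two-step S-path is closed by a direct edge.
Euclidean (axiom 5): yes — any two successors of a common world are S-related.
Serial (axiom D): yes — every world has a successor (e.g. 1 S 1).
Reflexive (axiom T): yes — every world is S-related to itself.
So F validates K, K4, K45, KD45, S5. The strongest is S5.

S5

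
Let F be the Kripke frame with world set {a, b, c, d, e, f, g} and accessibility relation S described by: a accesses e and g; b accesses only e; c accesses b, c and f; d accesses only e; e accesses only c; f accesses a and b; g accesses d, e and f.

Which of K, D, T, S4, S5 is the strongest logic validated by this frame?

Serial (axiom D): yes — every world has a successor (e.g. a S e).
Reflexive (axiom T): no — a is not related to itself.
Transitive (axiom 4): no — a S e and e S c, but not a S c.
Euclidean (axiom 5): no — a S e and a S g, but not e S g.
So F validates K, D; T would additionally require S to be reflexive. The strongest is D.

D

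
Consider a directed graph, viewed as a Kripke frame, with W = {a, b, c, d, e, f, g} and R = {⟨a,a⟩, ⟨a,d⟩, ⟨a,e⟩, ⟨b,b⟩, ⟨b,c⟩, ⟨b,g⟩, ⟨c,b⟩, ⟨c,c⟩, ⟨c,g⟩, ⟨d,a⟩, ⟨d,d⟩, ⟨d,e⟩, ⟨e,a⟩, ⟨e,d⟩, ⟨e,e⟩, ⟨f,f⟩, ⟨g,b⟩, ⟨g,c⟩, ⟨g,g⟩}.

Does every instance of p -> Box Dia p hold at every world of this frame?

The schema B characterises exactly the symmetric frames.
Symmetric: yes — every pair in R has its reverse in R.

Yes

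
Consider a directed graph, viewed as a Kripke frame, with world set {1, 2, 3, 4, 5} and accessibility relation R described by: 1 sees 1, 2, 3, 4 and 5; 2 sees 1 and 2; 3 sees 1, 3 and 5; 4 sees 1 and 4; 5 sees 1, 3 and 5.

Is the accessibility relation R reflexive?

Reflexive: yes — every world is R-related to itself.

Yes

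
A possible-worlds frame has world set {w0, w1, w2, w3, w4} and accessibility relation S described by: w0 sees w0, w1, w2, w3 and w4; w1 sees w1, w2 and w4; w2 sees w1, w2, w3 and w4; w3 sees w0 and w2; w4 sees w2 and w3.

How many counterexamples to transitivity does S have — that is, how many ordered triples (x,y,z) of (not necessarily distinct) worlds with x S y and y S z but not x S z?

12

Enumerating: (w1,w2,w3), (w1,w4,w3), (w2,w3,w0), (w3,w0,w1), (w3,w0,w3), (w3,w0,w4), (w3,w2,w1), (w3,w2,w3), (w3,w2,w4), (w4,w2,w1), (w4,w2,w4), (w4,w3,w0).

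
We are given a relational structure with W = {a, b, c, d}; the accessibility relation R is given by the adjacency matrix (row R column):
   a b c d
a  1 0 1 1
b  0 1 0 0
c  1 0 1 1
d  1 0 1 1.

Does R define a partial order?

Reflexive: yes — every world is R-related to itself.
Transitive: yes — every two-step R-path is closed by a direct edge.
Antisymmetric: no — a R c and c R a with a ≠ c.
So R is not a partial order.

No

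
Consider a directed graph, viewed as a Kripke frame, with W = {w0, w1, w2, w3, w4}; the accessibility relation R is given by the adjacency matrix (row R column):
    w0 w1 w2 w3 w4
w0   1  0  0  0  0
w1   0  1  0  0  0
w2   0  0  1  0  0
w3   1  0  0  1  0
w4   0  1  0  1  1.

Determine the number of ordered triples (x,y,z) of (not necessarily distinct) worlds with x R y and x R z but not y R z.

Enumerating: (w3,w0,w3), (w4,w1,w3), (w4,w1,w4), (w4,w3,w1), (w4,w3,w4).

5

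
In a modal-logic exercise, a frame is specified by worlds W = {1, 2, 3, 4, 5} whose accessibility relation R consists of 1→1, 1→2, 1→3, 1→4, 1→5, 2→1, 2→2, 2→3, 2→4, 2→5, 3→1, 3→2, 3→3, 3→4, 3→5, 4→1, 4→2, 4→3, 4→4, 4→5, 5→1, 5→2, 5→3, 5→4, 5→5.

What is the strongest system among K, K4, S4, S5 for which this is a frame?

Transitive (axiom 4): yes — every two-step R-path is closed by a direct edge.
Reflexive (axiom T): yes — every world is R-related to itself.
Euclidean (axiom 5): yes — any two successors of a common world are R-related.
So F validates K, K4, S4, S5. The strongest is S5.

S5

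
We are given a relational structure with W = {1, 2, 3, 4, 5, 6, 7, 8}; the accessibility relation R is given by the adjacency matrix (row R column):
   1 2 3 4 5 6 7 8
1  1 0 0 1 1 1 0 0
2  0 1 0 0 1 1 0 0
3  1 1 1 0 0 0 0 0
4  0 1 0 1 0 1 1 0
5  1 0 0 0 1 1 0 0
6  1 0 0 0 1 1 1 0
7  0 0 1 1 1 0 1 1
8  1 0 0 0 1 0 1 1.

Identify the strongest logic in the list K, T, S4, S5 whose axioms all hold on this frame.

Reflexive (axiom T): yes — every world is R-related to itself.
Transitive (axiom 4): no — 1 R 4 and 4 R 2, but not 1 R 2.
Euclidean (axiom 5): no — 1 R 4 and 1 R 5, but not 4 R 5.
So F validates K, T; S4 would additionally require R to be transitive. The strongest is T.

T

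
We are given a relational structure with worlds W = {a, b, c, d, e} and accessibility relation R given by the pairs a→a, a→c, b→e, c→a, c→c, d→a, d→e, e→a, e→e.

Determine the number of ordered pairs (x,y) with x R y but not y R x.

Enumerating: (b,e), (d,a), (d,e), (e,a).

4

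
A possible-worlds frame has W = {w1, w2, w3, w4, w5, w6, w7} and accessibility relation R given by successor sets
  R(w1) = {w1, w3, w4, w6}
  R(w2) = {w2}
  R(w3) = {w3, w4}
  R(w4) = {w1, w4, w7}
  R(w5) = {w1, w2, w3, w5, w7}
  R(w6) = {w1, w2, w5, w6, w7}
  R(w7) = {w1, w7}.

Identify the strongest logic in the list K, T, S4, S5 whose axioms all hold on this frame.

T

Reflexive (axiom T): yes — every world is R-related to itself.
Transitive (axiom 4): no — w1 R w4 and w4 R w7, but not w1 R w7.
Euclidean (axiom 5): no — w1 R w3 and w1 R w6, but not w3 R w6.
So F validates K, T; S4 would additionally require R to be transitive. The strongest is T.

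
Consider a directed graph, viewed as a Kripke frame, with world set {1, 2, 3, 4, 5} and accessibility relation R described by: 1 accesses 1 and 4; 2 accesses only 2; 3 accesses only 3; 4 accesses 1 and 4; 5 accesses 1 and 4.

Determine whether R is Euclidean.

Euclidean: yes — any two successors of a common world are R-related.

Yes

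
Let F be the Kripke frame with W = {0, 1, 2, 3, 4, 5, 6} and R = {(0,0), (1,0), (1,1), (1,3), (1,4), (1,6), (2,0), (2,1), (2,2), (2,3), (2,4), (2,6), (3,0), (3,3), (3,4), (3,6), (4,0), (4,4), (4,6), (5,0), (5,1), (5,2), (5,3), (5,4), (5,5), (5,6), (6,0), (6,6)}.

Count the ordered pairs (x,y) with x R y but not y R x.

Enumerating: (1,0), (1,3), (1,4), (1,6), (2,0), (2,1), (2,3), (2,4), (2,6), (3,0), (3,4), (3,6), … and 9 more.
Total: 21.

21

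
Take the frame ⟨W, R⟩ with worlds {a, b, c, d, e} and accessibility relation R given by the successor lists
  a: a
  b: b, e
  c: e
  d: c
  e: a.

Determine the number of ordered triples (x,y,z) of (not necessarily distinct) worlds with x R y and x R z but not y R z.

4

Enumerating: (b,e,b), (b,e,e), (c,e,e), (d,c,c).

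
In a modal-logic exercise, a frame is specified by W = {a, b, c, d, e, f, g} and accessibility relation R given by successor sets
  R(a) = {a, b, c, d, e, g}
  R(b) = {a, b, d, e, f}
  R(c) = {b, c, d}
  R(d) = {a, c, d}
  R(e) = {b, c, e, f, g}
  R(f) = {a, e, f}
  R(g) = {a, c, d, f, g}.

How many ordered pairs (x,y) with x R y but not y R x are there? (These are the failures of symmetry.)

Enumerating: (a,c), (a,e), (b,d), (b,f), (c,b), (e,c), (e,g), (f,a), (g,c), (g,d), (g,f).

11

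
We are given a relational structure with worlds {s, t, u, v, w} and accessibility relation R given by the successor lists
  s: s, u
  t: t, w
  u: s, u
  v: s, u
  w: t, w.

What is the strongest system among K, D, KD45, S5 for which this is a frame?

Serial (axiom D): yes — every world has a successor (e.g. s R s).
Euclidean (axiom 5): yes — any two successors of a common world are R-related.
Transitive (axiom 4): yes — every two-step R-path is closed by a direct edge.
Reflexive (axiom T): no — v is not related to itself.
So F validates K, D, KD45; S5 would additionally require R to be reflexive. The strongest is KD45.

KD45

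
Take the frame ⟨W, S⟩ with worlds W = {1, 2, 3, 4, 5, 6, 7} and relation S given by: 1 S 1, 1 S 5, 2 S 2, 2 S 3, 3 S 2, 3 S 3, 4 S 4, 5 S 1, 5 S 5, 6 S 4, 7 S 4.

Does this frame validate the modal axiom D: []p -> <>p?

By correspondence theory, D is valid on a frame iff S is serial.
Serial: yes — every world has a successor (e.g. 1 S 1).

Yes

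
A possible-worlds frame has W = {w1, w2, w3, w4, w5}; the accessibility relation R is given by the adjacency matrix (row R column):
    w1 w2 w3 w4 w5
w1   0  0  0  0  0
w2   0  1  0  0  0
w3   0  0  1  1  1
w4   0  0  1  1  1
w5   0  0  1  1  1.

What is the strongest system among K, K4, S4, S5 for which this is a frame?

K4

Transitive (axiom 4): yes — every two-step R-path is closed by a direct edge.
Reflexive (axiom T): no — w1 is not related to itself.
Euclidean (axiom 5): yes — any two successors of a common world are R-related.
So F validates K, K4; S4 would additionally require R to be reflexive. The strongest is K4.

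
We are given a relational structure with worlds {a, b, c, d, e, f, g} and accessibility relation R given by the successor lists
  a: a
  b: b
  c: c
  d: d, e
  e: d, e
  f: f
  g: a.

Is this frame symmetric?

Symmetric: no — g R a but not a R g.

No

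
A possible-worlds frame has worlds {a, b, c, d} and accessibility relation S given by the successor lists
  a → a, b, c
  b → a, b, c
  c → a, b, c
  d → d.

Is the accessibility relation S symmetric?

Symmetric: yes — every pair in S has its reverse in S.

Yes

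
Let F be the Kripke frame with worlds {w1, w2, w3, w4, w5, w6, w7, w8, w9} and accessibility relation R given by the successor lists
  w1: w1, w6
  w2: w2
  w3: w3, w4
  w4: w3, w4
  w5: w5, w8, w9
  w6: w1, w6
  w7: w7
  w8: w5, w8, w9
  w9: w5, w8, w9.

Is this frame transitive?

Transitive: yes — every two-step R-path is closed by a direct edge.

Yes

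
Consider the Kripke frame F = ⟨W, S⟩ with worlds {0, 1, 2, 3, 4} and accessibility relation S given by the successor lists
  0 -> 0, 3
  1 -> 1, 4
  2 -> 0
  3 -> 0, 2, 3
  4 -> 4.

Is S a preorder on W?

No

Reflexive: no — 2 is not related to itself.
Transitive: no — 0 S 3 and 3 S 2, but not 0 S 2.
So S is not a preorder.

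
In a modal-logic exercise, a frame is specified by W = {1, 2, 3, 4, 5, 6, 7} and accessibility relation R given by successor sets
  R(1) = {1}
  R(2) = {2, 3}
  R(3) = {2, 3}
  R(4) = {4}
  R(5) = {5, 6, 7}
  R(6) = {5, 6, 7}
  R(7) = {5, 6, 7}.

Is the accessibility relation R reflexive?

Reflexive: yes — every world is R-related to itself.

Yes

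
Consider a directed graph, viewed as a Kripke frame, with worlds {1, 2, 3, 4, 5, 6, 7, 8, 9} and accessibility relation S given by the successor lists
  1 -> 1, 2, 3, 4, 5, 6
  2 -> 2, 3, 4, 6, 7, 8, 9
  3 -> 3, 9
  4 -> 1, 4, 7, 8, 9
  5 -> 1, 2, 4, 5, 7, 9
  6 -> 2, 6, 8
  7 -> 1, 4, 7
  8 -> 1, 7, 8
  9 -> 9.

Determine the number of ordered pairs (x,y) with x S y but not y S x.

Enumerating: (1,2), (1,3), (1,6), (2,3), (2,4), (2,7), (2,8), (2,9), (3,9), (4,8), (4,9), (5,2), … and 7 more.
Total: 19.

19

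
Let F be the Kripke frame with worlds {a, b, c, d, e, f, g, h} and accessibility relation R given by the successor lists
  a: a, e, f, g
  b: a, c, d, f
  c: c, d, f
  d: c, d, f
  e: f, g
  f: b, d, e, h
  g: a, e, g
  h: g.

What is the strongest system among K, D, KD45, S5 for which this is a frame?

D

Serial (axiom D): yes — every world has a successor (e.g. a R a).
Euclidean (axiom 5): no — a R f and a R g, but not f R g.
Transitive (axiom 4): no — a R f and f R b, but not a R b.
Reflexive (axiom T): no — b is not related to itself.
So F validates K, D; KD45 would additionally require R to be Euclidean and transitive. The strongest is D.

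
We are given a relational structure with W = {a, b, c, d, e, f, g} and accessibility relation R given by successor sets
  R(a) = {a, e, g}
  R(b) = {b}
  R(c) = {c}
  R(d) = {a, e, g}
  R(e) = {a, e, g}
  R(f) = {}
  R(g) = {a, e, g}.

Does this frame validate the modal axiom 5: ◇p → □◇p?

Yes

The schema 5 characterises exactly the Euclidean frames.
Euclidean: yes — any two successors of a common world are R-related.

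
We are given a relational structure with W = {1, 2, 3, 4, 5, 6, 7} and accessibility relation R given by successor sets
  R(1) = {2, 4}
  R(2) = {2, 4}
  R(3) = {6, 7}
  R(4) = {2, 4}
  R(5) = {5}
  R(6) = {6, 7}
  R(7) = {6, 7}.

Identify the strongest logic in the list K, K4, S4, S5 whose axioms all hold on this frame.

K4

Transitive (axiom 4): yes — every two-step R-path is closed by a direct edge.
Reflexive (axiom T): no — 1 is not related to itself.
Euclidean (axiom 5): yes — any two successors of a common world are R-related.
So F validates K, K4; S4 would additionally require R to be reflexive. The strongest is K4.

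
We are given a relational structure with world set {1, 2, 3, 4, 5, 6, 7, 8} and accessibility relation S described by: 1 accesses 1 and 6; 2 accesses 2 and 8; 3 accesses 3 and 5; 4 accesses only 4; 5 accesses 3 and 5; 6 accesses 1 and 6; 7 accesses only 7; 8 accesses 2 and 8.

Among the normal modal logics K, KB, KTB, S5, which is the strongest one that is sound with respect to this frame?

S5

Symmetric (axiom B): yes — every pair in S has its reverse in S.
Reflexive (axiom T): yes — every world is S-related to itself.
Euclidean (axiom 5): yes — any two successors of a common world are S-related.
So F validates K, KB, KTB, S5. The strongest is S5.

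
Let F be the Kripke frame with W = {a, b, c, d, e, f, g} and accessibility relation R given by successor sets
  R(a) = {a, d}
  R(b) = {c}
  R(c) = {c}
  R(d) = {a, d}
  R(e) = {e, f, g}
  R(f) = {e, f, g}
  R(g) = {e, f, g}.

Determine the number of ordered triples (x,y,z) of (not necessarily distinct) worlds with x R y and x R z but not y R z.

R is Euclidean; there are no such tuples.

0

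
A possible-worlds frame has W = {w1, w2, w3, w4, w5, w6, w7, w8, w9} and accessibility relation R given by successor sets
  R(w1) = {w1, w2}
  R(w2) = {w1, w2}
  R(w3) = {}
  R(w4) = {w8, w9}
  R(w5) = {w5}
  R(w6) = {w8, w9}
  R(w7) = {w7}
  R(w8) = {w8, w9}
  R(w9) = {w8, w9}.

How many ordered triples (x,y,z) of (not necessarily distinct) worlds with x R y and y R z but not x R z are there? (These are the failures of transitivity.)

0

R is transitive; there are no such tuples.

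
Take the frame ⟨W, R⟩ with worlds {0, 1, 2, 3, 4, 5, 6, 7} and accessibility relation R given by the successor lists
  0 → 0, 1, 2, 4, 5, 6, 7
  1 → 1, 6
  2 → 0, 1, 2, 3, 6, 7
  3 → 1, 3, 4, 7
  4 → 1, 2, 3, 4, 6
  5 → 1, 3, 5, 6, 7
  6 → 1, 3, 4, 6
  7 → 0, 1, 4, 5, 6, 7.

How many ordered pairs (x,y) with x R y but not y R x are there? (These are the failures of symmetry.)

Enumerating: (0,1), (0,4), (0,5), (0,6), (2,1), (2,3), (2,6), (2,7), (3,1), (3,7), (4,1), (4,2), … and 7 more.
Total: 19.

19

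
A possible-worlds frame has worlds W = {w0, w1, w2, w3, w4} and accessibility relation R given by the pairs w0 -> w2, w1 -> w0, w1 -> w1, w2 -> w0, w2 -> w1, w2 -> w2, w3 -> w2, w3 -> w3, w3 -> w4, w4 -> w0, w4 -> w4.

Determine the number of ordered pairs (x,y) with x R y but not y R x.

Enumerating: (w1,w0), (w2,w1), (w3,w2), (w3,w4), (w4,w0).

5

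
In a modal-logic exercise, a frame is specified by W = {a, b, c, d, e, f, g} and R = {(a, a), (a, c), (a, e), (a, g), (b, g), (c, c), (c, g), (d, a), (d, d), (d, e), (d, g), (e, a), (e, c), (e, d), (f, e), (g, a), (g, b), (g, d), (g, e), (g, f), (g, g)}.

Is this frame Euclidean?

Euclidean: no — a R c and a R e, but not c R e.

No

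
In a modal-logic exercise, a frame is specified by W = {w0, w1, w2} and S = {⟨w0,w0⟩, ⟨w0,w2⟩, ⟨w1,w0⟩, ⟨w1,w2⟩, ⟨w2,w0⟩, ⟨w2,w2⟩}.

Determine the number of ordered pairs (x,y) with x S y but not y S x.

2

Enumerating: (w1,w0), (w1,w2).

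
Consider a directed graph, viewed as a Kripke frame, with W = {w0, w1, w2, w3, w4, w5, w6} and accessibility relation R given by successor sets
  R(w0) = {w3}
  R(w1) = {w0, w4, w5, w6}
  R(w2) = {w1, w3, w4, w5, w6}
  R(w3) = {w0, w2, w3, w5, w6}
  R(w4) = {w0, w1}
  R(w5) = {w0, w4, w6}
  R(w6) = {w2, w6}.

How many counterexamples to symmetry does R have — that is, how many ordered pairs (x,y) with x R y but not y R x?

12

Enumerating: (w1,w0), (w1,w5), (w1,w6), (w2,w1), (w2,w4), (w2,w5), (w3,w5), (w3,w6), (w4,w0), (w5,w0), (w5,w4), (w5,w6).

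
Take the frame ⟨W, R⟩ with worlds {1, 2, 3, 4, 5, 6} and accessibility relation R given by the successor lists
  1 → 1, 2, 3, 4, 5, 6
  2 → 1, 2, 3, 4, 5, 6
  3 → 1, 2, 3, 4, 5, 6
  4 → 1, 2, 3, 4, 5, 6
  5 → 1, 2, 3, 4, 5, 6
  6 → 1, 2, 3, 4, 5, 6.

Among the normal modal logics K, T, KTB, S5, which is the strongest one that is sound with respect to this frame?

S5

Reflexive (axiom T): yes — every world is R-related to itself.
Symmetric (axiom B): yes — every pair in R has its reverse in R.
Euclidean (axiom 5): yes — any two successors of a common world are R-related.
So F validates K, T, KTB, S5. The strongest is S5.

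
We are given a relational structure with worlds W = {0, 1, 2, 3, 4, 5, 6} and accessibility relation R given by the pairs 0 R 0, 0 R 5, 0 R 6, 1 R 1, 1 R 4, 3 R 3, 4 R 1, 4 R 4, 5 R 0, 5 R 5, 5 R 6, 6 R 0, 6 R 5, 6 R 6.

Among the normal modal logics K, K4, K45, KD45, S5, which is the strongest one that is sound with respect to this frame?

K45

Transitive (axiom 4): yes — every two-step R-path is closed by a direct edge.
Euclidean (axiom 5): yes — any two successors of a common world are R-related.
Serial (axiom D): no — 2 has no R-successor.
Reflexive (axiom T): no — 2 is not related to itself.
So F validates K, K4, K45; KD45 would additionally require R to be serial. The strongest is K45.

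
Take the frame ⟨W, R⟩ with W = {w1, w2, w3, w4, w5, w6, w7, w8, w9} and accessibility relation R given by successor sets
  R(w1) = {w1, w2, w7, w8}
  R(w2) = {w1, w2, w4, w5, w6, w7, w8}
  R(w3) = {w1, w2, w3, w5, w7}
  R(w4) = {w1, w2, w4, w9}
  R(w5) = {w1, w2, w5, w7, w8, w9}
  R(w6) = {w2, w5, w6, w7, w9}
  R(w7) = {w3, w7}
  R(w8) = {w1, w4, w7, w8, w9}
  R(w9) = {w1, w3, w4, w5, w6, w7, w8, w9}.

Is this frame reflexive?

Yes

Reflexive: yes — every world is R-related to itself.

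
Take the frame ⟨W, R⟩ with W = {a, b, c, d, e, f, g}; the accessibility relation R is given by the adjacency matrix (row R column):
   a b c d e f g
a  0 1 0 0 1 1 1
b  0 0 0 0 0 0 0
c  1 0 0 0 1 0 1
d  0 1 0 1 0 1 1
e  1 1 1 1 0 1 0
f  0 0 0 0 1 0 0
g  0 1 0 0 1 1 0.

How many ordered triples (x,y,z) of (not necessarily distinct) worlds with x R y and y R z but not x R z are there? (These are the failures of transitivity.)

27

Enumerating: (a,e,a), (a,e,c), (a,e,d), (c,a,b), (c,a,f), (c,e,b), (c,e,c), (c,e,d), (c,e,f), (c,g,b), (c,g,f), (d,f,e), … and 15 more.
Total: 27.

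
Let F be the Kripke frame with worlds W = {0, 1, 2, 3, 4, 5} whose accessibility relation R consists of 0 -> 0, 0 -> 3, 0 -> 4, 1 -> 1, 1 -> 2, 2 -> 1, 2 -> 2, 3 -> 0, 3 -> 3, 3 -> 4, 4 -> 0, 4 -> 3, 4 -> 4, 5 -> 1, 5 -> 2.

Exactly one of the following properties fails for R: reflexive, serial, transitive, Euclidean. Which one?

reflexive

Reflexive: no — 5 is not related to itself.
Serial: yes — every world has a successor (e.g. 0 R 0).
Transitive: yes — every two-step R-path is closed by a direct edge.
Euclidean: yes — any two successors of a common world are R-related.
Only reflexive fails.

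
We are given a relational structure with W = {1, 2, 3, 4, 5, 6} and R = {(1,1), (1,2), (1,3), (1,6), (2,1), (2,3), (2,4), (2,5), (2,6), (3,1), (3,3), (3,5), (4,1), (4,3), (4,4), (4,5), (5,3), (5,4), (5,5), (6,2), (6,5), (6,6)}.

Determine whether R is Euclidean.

Euclidean: no — 1 R 3 and 1 R 2, but not 3 R 2.

No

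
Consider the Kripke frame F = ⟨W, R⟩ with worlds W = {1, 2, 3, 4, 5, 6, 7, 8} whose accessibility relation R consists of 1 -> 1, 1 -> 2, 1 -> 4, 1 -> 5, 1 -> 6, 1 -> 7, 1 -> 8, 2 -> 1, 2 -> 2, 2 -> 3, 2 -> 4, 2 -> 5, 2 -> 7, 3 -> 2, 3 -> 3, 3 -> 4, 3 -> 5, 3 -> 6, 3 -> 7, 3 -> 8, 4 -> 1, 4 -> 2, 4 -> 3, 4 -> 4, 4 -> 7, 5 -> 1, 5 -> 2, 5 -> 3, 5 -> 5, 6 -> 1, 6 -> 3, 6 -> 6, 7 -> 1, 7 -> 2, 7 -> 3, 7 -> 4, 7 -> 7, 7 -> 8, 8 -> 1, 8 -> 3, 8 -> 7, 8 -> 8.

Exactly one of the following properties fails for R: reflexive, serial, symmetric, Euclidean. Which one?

Euclidean

Reflexive: yes — every world is R-related to itself.
Serial: yes — every world has a successor (e.g. 1 R 1).
Symmetric: yes — every pair in R has its reverse in R.
Euclidean: no — 1 R 2 and 1 R 6, but not 2 R 6.
Only Euclidean fails.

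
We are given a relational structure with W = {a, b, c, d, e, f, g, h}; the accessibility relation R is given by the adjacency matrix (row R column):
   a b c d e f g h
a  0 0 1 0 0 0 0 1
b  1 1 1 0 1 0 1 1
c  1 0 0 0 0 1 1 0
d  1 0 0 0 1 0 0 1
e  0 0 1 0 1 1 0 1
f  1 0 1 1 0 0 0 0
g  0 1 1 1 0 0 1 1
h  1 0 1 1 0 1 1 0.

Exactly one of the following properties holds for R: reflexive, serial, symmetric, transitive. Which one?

Reflexive: no — a is not related to itself.
Serial: yes — every world has a successor (e.g. a R c).
Symmetric: no — b R a but not a R b.
Transitive: no — a R c and c R f, but not a R f.
Only serial holds.

serial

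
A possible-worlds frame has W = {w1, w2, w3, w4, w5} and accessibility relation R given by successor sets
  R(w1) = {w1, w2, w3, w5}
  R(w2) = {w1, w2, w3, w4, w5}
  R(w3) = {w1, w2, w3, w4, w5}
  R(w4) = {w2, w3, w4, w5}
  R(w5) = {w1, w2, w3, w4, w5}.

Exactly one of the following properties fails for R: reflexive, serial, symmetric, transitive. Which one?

Reflexive: yes — every world is R-related to itself.
Serial: yes — every world has a successor (e.g. w1 R w1).
Symmetric: yes — every pair in R has its reverse in R.
Transitive: no — w1 R w2 and w2 R w4, but not w1 R w4.
Only transitive fails.

transitive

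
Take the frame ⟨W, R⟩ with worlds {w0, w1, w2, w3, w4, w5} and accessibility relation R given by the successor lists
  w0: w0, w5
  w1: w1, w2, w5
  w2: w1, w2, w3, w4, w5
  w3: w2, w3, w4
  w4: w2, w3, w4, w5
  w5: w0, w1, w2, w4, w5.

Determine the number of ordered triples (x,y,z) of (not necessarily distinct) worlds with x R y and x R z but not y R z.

16

Enumerating: (w2,w1,w3), (w2,w1,w4), (w2,w3,w1), (w2,w3,w5), (w2,w4,w1), (w2,w5,w3), (w4,w3,w5), (w4,w5,w3), (w5,w0,w1), (w5,w0,w2), (w5,w0,w4), (w5,w1,w0), (w5,w1,w4), (w5,w2,w0), (w5,w4,w0), (w5,w4,w1).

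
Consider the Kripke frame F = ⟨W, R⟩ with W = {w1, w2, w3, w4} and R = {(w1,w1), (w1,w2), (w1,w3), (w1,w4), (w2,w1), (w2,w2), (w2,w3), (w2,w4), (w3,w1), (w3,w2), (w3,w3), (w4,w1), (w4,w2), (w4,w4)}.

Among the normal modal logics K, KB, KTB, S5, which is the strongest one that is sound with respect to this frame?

KTB

Symmetric (axiom B): yes — every pair in R has its reverse in R.
Reflexive (axiom T): yes — every world is R-related to itself.
Euclidean (axiom 5): no — w1 R w3 and w1 R w4, but not w3 R w4.
So F validates K, KB, KTB; S5 would additionally require R to be Euclidean. The strongest is KTB.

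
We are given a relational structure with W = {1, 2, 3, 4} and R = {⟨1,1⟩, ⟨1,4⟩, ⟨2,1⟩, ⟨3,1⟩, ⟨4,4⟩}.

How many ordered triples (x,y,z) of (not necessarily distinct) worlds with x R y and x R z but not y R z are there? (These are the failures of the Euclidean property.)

Enumerating: (1,4,1).

1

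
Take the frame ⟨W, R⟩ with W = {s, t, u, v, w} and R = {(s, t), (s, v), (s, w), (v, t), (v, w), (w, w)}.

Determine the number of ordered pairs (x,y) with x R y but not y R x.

Enumerating: (s,t), (s,v), (s,w), (v,t), (v,w).

5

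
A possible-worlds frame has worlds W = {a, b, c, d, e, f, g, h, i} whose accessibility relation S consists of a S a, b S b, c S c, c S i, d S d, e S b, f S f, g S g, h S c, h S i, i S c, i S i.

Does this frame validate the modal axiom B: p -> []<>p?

Axiom B corresponds to the accessibility relation being symmetric.
Symmetric: no — e S b but not b S e.

No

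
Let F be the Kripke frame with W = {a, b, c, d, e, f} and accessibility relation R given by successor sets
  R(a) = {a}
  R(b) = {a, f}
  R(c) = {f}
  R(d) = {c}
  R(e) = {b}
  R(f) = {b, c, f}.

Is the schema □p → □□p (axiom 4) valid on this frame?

Axiom 4 corresponds to the accessibility relation being transitive.
Transitive: no — b R f and f R c, but not b R c.

No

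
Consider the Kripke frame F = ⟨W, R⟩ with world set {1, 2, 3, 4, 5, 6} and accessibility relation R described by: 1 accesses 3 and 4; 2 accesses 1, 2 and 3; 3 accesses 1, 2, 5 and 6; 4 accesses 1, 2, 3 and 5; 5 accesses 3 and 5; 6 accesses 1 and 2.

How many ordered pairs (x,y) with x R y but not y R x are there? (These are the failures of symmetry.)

Enumerating: (2,1), (3,6), (4,2), (4,3), (4,5), (6,1), (6,2).

7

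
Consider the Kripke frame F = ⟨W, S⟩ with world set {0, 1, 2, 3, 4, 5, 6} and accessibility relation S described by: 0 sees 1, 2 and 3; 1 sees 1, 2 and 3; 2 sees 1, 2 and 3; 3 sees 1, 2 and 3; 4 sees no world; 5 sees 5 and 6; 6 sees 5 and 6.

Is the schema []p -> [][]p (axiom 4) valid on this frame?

Yes

By correspondence theory, 4 is valid on a frame iff S is transitive.
Transitive: yes — every two-step S-path is closed by a direct edge.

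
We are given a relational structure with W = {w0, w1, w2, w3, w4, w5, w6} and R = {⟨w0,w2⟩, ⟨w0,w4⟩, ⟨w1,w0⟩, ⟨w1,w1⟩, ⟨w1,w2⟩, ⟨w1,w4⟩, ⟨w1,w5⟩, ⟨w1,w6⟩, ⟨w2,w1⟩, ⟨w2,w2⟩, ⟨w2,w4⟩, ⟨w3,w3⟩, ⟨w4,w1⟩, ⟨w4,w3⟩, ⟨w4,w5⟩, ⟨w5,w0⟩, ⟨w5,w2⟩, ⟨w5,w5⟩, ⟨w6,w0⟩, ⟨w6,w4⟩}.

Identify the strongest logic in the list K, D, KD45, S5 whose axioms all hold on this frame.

Serial (axiom D): yes — every world has a successor (e.g. w0 R w2).
Euclidean (axiom 5): no — w0 R w4 and w0 R w2, but not w4 R w2.
Transitive (axiom 4): no — w0 R w2 and w2 R w1, but not w0 R w1.
Reflexive (axiom T): no — w0 is not related to itself.
So F validates K, D; KD45 would additionally require R to be Euclidean and transitive. The strongest is D.

D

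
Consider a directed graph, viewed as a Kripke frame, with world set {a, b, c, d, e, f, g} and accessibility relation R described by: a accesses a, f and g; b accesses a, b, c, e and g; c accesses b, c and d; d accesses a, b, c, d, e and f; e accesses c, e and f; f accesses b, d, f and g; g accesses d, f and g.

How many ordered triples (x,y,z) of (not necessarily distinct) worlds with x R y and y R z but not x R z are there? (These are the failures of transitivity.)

Enumerating: (a,f,b), (a,f,d), (a,g,d), (b,a,f), (b,c,d), (b,e,f), (b,g,d), (b,g,f), (c,b,a), (c,b,e), (c,b,g), (c,d,a), … and 21 more.
Total: 33.

33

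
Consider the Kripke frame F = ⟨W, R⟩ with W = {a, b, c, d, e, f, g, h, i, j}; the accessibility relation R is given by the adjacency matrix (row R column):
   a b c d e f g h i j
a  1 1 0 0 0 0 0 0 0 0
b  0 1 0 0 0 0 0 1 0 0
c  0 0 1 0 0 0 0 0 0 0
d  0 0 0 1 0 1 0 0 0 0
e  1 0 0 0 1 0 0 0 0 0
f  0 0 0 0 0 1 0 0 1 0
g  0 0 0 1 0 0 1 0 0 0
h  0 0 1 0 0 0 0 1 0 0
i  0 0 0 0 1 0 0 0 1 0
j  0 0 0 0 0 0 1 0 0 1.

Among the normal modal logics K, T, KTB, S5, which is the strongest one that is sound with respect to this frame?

Reflexive (axiom T): yes — every world is R-related to itself.
Symmetric (axiom B): no — a R b but not b R a.
Euclidean (axiom 5): no — a R b and a R a, but not b R a.
So F validates K, T; KTB would additionally require R to be symmetric. The strongest is T.

T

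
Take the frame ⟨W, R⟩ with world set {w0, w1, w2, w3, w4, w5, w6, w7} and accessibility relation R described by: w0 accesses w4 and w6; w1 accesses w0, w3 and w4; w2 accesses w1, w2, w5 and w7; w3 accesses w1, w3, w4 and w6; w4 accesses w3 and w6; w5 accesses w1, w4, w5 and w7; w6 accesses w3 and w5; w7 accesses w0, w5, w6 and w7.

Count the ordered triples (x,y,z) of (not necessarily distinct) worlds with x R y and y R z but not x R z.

Enumerating: (w0,w4,w3), (w0,w6,w3), (w0,w6,w5), (w1,w0,w6), (w1,w3,w1), (w1,w3,w6), (w1,w4,w6), (w2,w1,w0), (w2,w1,w3), (w2,w1,w4), (w2,w5,w4), (w2,w7,w0), … and 22 more.
Total: 34.

34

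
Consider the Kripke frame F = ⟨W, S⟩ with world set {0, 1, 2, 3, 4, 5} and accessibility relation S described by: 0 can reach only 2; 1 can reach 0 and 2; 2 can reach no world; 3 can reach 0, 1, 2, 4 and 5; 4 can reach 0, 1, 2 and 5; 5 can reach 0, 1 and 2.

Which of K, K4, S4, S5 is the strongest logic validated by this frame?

Transitive (axiom 4): yes — every two-step S-path is closed by a direct edge.
Reflexive (axiom T): no — 0 is not related to itself.
Euclidean (axiom 5): no — 1 S 2 and 1 S 0, but not 2 S 0.
So F validates K, K4; S4 would additionally require S to be reflexive. The strongest is K4.

K4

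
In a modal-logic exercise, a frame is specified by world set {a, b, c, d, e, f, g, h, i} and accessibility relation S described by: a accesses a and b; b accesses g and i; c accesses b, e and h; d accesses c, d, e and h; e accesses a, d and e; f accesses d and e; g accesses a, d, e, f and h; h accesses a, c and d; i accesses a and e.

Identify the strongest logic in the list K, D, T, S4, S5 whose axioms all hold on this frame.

Serial (axiom D): yes — every world has a successor (e.g. a S a).
Reflexive (axiom T): no — b is not related to itself.
Transitive (axiom 4): no — a S b and b S g, but not a S g.
Euclidean (axiom 5): no — b S g and b S i, but not g S i.
So F validates K, D; T would additionally require S to be reflexive. The strongest is D.

D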